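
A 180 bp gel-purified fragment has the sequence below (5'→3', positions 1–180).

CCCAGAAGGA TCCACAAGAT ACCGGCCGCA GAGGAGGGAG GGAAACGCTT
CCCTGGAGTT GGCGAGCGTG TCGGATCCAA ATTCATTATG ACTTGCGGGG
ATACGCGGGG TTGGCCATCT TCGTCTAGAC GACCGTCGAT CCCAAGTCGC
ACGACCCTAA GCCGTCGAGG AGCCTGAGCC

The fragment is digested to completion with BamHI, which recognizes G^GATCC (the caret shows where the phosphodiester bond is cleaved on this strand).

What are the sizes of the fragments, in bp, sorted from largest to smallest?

107, 65, 8 bp

BamHI sites (GGATCC) start at positions 8, 73.
BamHI cuts after the first base of each site, so after positions 8, 73.
Linear molecule, 2 cuts → 3 fragments:
  1–8 → 8 bp
  9–73 → 65 bp
  74–180 → 107 bp
Sorted largest to smallest: 107, 65, 8 bp.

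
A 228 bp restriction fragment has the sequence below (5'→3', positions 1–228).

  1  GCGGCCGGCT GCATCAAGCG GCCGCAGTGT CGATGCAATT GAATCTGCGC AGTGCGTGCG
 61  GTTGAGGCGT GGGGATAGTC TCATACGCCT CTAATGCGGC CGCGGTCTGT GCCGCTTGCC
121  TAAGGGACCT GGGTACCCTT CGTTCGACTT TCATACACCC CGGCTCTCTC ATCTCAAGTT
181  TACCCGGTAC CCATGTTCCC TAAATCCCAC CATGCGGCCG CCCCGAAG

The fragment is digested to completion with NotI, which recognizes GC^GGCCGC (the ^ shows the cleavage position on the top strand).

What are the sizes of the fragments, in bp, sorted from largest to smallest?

NotI sites (GCGGCCGC) start at positions 18, 96, 214.
NotI cuts after base 2 of each site, so after positions 19, 97, 215.
Linear molecule, 3 cuts → 4 fragments:
  1–19 → 19 bp
  20–97 → 78 bp
  98–215 → 118 bp
  216–228 → 13 bp
Sorted largest to smallest: 118, 78, 19, 13 bp.

118, 78, 19, 13 bp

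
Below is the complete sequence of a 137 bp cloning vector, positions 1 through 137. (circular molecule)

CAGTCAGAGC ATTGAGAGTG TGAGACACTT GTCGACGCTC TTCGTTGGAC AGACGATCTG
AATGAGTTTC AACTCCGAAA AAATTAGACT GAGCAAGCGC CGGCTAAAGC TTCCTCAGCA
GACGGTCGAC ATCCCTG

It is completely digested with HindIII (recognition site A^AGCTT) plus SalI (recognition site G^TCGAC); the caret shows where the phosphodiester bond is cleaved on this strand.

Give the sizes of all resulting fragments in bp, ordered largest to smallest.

76, 43, 18 bp

The HindIII site (AAGCTT) starts at position 107.
HindIII cuts after the first base of each site, so after position 107.
SalI sites (GTCGAC) start at positions 31, 125.
SalI cuts after the first base of each site, so after positions 31, 125.
Combined cut positions: 31, 107, 125.
Circular molecule, 3 cuts → 3 fragments:
  32–107 → 76 bp
  108–125 → 18 bp
  126–137 then 1–31 → 12 + 31 = 43 bp
Sorted largest to smallest: 76, 43, 18 bp.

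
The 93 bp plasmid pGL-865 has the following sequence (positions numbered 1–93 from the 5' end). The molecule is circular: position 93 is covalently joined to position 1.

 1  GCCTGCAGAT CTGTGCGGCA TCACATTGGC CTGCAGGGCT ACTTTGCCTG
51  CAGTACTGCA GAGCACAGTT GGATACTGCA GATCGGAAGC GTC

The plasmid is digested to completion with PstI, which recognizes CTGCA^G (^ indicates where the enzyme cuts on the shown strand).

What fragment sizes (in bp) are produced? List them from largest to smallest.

PstI sites (CTGCAG) start at positions 3, 31, 48, 56, 76.
PstI cuts after base 5 of each site (before the last base), so after positions 7, 35, 52, 60, 80.
Circular molecule, 5 cuts → 5 fragments:
  8–35 → 28 bp
  36–52 → 17 bp
  53–60 → 8 bp
  61–80 → 20 bp
  81–93 then 1–7 → 13 + 7 = 20 bp
Sorted largest to smallest: 28, 20, 20, 17, 8 bp.

28, 20, 20, 17, 8 bp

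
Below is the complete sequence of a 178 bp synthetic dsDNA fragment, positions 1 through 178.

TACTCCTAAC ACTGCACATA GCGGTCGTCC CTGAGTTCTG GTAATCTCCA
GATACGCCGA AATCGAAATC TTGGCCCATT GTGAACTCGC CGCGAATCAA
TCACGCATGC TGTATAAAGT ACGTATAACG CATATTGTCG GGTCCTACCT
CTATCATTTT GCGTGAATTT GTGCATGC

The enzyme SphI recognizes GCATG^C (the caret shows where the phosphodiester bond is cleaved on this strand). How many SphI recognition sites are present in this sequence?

2

GCATGC occurs starting at positions 105, 173.
SphI cuts at 2 sites.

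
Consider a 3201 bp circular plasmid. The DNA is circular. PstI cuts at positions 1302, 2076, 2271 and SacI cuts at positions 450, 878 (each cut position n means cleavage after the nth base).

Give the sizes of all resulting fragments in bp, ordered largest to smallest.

Combined cut positions (sorted): 450, 878, 1302, 2076, 2271.
Circular molecule, 5 cuts → 5 fragments:
  878 − 450 = 428 bp
  1302 − 878 = 424 bp
  2076 − 1302 = 774 bp
  2271 − 2076 = 195 bp
  wrap: 3201 − 2271 + 450 = 1380 bp
Sorted largest to smallest: 1380, 774, 428, 424, 195 bp.

1380, 774, 428, 424, 195 bp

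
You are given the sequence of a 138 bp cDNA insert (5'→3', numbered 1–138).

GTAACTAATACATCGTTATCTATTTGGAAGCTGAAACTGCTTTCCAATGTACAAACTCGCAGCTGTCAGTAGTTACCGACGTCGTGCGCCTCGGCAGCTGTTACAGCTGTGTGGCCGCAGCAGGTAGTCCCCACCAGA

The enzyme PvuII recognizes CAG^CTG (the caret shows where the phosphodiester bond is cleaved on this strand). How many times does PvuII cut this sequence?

CAGCTG occurs starting at positions 60, 95, 104.
PvuII cuts at 3 sites.

3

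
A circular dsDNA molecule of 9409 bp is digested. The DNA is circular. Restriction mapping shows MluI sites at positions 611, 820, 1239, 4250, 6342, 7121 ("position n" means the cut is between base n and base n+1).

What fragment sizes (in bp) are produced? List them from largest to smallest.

Circular molecule, 6 cuts → 6 fragments:
  820 − 611 = 209 bp
  1239 − 820 = 419 bp
  4250 − 1239 = 3011 bp
  6342 − 4250 = 2092 bp
  7121 − 6342 = 779 bp
  wrap: 9409 − 7121 + 611 = 2899 bp
Sorted largest to smallest: 3011, 2899, 2092, 779, 419, 209 bp.

3011, 2899, 2092, 779, 419, 209 bp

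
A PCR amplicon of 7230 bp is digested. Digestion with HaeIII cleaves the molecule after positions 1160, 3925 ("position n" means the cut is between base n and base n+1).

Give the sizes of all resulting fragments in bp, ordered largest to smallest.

3305, 2765, 1160 bp

Linear molecule, 2 cuts → 3 fragments:
  1160 − 0 = 1160 bp
  3925 − 1160 = 2765 bp
  7230 − 3925 = 3305 bp
Sorted largest to smallest: 3305, 2765, 1160 bp.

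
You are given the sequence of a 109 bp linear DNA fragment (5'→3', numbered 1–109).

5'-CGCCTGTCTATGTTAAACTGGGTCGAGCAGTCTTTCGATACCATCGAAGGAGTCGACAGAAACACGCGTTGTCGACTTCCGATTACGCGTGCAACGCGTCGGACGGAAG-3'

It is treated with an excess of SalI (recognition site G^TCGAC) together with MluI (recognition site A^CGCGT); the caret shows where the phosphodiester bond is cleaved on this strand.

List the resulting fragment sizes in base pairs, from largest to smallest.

SalI sites (GTCGAC) start at positions 52, 71.
SalI cuts after the first base of each site, so after positions 52, 71.
MluI sites (ACGCGT) start at positions 64, 85, 94.
MluI cuts after the first base of each site, so after positions 64, 85, 94.
Combined cut positions: 52, 64, 71, 85, 94.
Linear molecule, 5 cuts → 6 fragments:
  1–52 → 52 bp
  53–64 → 12 bp
  65–71 → 7 bp
  72–85 → 14 bp
  86–94 → 9 bp
  95–109 → 15 bp
Sorted largest to smallest: 52, 15, 14, 12, 9, 7 bp.

52, 15, 14, 12, 9, 7 bp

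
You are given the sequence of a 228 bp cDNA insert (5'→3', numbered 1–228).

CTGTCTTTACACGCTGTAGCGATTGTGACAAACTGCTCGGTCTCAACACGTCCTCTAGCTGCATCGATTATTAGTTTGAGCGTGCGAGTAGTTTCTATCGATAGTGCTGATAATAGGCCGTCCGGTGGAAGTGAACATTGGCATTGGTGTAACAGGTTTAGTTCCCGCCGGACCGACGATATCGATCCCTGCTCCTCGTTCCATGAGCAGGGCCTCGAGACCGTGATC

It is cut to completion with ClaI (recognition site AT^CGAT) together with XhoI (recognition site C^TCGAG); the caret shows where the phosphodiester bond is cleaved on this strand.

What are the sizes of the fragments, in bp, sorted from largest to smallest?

ClaI sites (ATCGAT) start at positions 63, 97, 181.
ClaI cuts after base 2 of each site, so after positions 64, 98, 182.
The XhoI site (CTCGAG) starts at position 214.
XhoI cuts after the first base of each site, so after position 214.
Combined cut positions: 64, 98, 182, 214.
Linear molecule, 4 cuts → 5 fragments:
  1–64 → 64 bp
  65–98 → 34 bp
  99–182 → 84 bp
  183–214 → 32 bp
  215–228 → 14 bp
Sorted largest to smallest: 84, 64, 34, 32, 14 bp.

84, 64, 34, 32, 14 bp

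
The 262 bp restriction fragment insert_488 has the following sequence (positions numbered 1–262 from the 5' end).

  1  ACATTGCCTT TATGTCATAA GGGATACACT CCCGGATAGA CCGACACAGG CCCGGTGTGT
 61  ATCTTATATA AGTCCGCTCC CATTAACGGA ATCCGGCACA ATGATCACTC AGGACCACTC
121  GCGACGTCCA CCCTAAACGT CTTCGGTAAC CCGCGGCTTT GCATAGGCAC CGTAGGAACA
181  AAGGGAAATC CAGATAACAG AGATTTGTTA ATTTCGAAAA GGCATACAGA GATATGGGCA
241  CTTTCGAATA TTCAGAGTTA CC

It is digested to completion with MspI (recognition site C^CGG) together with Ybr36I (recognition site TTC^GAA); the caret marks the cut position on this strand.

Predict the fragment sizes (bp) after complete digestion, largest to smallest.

122, 41, 32, 30, 20, 17 bp

MspI sites (CCGG) start at positions 32, 52, 93.
MspI cuts after the first base of each site, so after positions 32, 52, 93.
Ybr36I sites (TTCGAA) start at positions 213, 243.
Ybr36I cuts after base 3 of each site, so after positions 215, 245.
Combined cut positions: 32, 52, 93, 215, 245.
Linear molecule, 5 cuts → 6 fragments:
  1–32 → 32 bp
  33–52 → 20 bp
  53–93 → 41 bp
  94–215 → 122 bp
  216–245 → 30 bp
  246–262 → 17 bp
Sorted largest to smallest: 122, 41, 32, 30, 20, 17 bp.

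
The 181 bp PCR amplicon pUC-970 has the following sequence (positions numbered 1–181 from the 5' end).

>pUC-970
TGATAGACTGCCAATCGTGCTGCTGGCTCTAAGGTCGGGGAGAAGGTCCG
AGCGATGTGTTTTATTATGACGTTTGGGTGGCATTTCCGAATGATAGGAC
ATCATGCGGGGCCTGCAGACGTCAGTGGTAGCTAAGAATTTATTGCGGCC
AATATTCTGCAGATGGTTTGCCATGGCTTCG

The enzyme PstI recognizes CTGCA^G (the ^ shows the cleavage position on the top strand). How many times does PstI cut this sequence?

CTGCAG occurs starting at positions 113, 157.
PstI cuts at 2 sites.

2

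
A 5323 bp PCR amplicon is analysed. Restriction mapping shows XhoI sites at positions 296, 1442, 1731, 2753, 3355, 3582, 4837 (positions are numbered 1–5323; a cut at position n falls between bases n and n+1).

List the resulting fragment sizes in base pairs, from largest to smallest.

Linear molecule, 7 cuts → 8 fragments:
  296 − 0 = 296 bp
  1442 − 296 = 1146 bp
  1731 − 1442 = 289 bp
  2753 − 1731 = 1022 bp
  3355 − 2753 = 602 bp
  3582 − 3355 = 227 bp
  4837 − 3582 = 1255 bp
  5323 − 4837 = 486 bp
Sorted largest to smallest: 1255, 1146, 1022, 602, 486, 296, 289, 227 bp.

1255, 1146, 1022, 602, 486, 296, 289, 227 bp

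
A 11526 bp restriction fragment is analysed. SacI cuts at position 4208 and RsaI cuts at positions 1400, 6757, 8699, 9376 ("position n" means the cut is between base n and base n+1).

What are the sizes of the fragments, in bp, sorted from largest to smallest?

2808, 2549, 2150, 1942, 1400, 677 bp

Combined cut positions (sorted): 1400, 4208, 6757, 8699, 9376.
Linear molecule, 5 cuts → 6 fragments:
  1400 − 0 = 1400 bp
  4208 − 1400 = 2808 bp
  6757 − 4208 = 2549 bp
  8699 − 6757 = 1942 bp
  9376 − 8699 = 677 bp
  11526 − 9376 = 2150 bp
Sorted largest to smallest: 2808, 2549, 2150, 1942, 1400, 677 bp.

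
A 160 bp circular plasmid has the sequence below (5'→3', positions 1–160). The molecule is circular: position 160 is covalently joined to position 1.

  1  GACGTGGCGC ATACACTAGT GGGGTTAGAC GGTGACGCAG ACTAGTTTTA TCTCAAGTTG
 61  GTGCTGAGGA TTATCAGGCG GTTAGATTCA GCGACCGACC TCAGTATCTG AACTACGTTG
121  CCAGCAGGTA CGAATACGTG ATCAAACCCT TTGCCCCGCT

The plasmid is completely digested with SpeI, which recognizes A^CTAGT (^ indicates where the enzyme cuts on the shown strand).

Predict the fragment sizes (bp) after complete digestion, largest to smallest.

134, 26 bp

SpeI sites (ACTAGT) start at positions 15, 41.
SpeI cuts after the first base of each site, so after positions 15, 41.
Circular molecule, 2 cuts → 2 fragments:
  16–41 → 26 bp
  42–160 then 1–15 → 119 + 15 = 134 bp
Sorted largest to smallest: 134, 26 bp.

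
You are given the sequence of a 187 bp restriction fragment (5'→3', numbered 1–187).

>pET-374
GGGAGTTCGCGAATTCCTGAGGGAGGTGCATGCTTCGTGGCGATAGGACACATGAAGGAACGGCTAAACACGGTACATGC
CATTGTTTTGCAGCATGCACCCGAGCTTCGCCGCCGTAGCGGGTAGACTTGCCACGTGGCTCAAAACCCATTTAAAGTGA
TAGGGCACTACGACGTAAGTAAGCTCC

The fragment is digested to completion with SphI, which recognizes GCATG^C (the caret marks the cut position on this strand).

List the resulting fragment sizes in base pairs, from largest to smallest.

SphI sites (GCATGC) start at positions 28, 93.
SphI cuts after base 5 of each site (before the last base), so after positions 32, 97.
Linear molecule, 2 cuts → 3 fragments:
  1–32 → 32 bp
  33–97 → 65 bp
  98–187 → 90 bp
Sorted largest to smallest: 90, 65, 32 bp.

90, 65, 32 bp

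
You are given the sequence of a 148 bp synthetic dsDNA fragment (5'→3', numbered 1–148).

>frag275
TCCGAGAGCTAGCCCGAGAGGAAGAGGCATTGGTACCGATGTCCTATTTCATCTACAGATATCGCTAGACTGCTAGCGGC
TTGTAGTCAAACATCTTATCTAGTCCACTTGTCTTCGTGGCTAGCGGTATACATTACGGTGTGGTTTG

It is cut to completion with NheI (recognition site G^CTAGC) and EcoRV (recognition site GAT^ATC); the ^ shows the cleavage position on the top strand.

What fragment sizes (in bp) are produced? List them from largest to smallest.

52, 48, 28, 12, 8 bp

NheI sites (GCTAGC) start at positions 8, 72, 120.
NheI cuts after the first base of each site, so after positions 8, 72, 120.
The EcoRV site (GATATC) starts at position 58.
EcoRV cuts after base 3 of each site, so after position 60.
Combined cut positions: 8, 60, 72, 120.
Linear molecule, 4 cuts → 5 fragments:
  1–8 → 8 bp
  9–60 → 52 bp
  61–72 → 12 bp
  73–120 → 48 bp
  121–148 → 28 bp
Sorted largest to smallest: 52, 48, 28, 12, 8 bp.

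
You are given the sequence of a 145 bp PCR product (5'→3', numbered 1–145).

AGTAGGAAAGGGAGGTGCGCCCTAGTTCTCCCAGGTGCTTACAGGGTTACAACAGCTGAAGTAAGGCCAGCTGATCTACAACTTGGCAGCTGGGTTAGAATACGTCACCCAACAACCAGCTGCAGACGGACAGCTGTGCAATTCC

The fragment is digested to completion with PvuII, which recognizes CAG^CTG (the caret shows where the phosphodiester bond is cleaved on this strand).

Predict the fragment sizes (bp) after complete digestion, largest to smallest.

PvuII sites (CAGCTG) start at positions 53, 68, 87, 117, 131.
PvuII cuts after base 3 of each site, so after positions 55, 70, 89, 119, 133.
Linear molecule, 5 cuts → 6 fragments:
  1–55 → 55 bp
  56–70 → 15 bp
  71–89 → 19 bp
  90–119 → 30 bp
  120–133 → 14 bp
  134–145 → 12 bp
Sorted largest to smallest: 55, 30, 19, 15, 14, 12 bp.

55, 30, 19, 15, 14, 12 bp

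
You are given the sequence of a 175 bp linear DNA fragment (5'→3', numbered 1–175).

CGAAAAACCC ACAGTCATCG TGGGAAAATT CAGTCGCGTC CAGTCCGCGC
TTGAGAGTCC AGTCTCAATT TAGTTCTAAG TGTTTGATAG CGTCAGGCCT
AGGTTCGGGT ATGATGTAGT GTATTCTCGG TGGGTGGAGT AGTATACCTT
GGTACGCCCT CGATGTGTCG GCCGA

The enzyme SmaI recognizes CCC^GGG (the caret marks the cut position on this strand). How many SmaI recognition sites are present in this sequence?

No occurrence of CCCGGG is present in the sequence.
SmaI does not cut: 0 sites.

0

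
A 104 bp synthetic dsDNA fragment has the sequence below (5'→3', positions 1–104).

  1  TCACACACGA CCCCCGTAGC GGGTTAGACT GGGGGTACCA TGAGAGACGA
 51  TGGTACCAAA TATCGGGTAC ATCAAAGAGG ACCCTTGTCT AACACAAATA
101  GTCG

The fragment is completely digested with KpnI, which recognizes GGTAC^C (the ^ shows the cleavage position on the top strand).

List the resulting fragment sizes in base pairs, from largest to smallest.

KpnI sites (GGTACC) start at positions 34, 52.
KpnI cuts after base 5 of each site (before the last base), so after positions 38, 56.
Linear molecule, 2 cuts → 3 fragments:
  1–38 → 38 bp
  39–56 → 18 bp
  57–104 → 48 bp
Sorted largest to smallest: 48, 38, 18 bp.

48, 38, 18 bp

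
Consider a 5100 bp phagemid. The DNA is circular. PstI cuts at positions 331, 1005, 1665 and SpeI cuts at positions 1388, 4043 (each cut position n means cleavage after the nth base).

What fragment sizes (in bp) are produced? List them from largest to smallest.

Combined cut positions (sorted): 331, 1005, 1388, 1665, 4043.
Circular molecule, 5 cuts → 5 fragments:
  1005 − 331 = 674 bp
  1388 − 1005 = 383 bp
  1665 − 1388 = 277 bp
  4043 − 1665 = 2378 bp
  wrap: 5100 − 4043 + 331 = 1388 bp
Sorted largest to smallest: 2378, 1388, 674, 383, 277 bp.

2378, 1388, 674, 383, 277 bp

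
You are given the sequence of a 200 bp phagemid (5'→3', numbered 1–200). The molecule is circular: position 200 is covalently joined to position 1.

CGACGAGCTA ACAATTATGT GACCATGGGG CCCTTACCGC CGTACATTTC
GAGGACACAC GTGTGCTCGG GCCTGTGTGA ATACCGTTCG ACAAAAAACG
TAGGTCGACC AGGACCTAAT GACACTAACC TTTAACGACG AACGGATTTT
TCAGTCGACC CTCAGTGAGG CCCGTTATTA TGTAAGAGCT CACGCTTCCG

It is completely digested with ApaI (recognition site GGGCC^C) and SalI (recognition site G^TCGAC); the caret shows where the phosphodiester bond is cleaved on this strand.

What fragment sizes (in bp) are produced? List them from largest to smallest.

The ApaI site (GGGCCC) starts at position 28.
ApaI cuts after base 5 of each site (before the last base), so after position 32.
SalI sites (GTCGAC) start at positions 104, 154.
SalI cuts after the first base of each site, so after positions 104, 154.
Combined cut positions: 32, 104, 154.
Circular molecule, 3 cuts → 3 fragments:
  33–104 → 72 bp
  105–154 → 50 bp
  155–200 then 1–32 → 46 + 32 = 78 bp
Sorted largest to smallest: 78, 72, 50 bp.

78, 72, 50 bp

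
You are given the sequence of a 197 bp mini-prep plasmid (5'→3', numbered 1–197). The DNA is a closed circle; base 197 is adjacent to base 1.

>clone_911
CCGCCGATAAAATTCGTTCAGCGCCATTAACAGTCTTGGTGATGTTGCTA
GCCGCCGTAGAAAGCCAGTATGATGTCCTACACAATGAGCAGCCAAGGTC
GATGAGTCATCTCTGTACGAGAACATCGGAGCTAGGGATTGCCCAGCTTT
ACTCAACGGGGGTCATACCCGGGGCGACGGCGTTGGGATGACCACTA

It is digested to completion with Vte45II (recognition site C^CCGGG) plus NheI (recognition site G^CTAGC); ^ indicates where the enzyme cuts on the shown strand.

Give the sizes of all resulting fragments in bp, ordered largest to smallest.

121, 76 bp

The Vte45II site (CCCGGG) starts at position 168.
Vte45II cuts after the first base of each site, so after position 168.
The NheI site (GCTAGC) starts at position 47.
NheI cuts after the first base of each site, so after position 47.
Combined cut positions: 47, 168.
Circular molecule, 2 cuts → 2 fragments:
  48–168 → 121 bp
  169–197 then 1–47 → 29 + 47 = 76 bp
Sorted largest to smallest: 121, 76 bp.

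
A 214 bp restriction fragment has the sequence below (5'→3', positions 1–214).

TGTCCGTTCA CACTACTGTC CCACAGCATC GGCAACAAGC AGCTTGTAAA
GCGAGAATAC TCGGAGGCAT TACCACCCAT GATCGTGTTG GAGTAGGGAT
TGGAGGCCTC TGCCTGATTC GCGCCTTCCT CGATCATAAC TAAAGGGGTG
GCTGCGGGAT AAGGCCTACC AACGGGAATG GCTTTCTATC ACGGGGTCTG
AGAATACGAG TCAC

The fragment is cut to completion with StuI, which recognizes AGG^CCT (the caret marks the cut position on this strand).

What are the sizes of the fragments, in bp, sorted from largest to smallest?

StuI sites (AGGCCT) start at positions 104, 162.
StuI cuts after base 3 of each site, so after positions 106, 164.
Linear molecule, 2 cuts → 3 fragments:
  1–106 → 106 bp
  107–164 → 58 bp
  165–214 → 50 bp
Sorted largest to smallest: 106, 58, 50 bp.

106, 58, 50 bp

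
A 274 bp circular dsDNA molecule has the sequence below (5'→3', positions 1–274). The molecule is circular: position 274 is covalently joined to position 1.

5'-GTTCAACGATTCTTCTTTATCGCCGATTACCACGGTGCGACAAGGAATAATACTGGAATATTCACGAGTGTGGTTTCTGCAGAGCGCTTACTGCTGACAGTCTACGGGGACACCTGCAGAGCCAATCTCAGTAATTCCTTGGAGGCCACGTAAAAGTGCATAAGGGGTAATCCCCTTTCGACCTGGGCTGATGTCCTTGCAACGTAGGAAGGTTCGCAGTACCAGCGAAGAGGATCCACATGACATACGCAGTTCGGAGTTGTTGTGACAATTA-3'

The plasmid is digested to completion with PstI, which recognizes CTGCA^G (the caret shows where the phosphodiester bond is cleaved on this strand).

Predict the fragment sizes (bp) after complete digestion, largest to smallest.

237, 37 bp

PstI sites (CTGCAG) start at positions 77, 114.
PstI cuts after base 5 of each site (before the last base), so after positions 81, 118.
Circular molecule, 2 cuts → 2 fragments:
  82–118 → 37 bp
  119–274 then 1–81 → 156 + 81 = 237 bp
Sorted largest to smallest: 237, 37 bp.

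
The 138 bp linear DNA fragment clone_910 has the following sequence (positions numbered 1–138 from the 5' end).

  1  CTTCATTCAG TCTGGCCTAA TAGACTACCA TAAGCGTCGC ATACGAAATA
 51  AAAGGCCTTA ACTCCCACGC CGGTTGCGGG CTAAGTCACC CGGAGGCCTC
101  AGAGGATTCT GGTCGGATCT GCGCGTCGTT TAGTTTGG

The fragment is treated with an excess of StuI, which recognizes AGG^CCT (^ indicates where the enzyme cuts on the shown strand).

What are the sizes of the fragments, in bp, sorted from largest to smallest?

55, 42, 41 bp

StuI sites (AGGCCT) start at positions 53, 94.
StuI cuts after base 3 of each site, so after positions 55, 96.
Linear molecule, 2 cuts → 3 fragments:
  1–55 → 55 bp
  56–96 → 41 bp
  97–138 → 42 bp
Sorted largest to smallest: 55, 42, 41 bp.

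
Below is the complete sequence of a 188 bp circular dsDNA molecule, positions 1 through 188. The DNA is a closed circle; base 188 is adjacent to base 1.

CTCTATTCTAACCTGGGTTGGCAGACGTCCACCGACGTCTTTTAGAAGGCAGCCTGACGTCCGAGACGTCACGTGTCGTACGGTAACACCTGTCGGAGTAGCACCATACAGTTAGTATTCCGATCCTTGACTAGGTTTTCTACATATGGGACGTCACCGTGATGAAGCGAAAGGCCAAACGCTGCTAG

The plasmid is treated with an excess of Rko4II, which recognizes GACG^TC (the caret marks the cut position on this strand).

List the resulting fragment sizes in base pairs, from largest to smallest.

85, 62, 22, 10, 9 bp

Rko4II sites (GACGTC) start at positions 24, 34, 56, 65, 150.
Rko4II cuts after base 4 of each site, so after positions 27, 37, 59, 68, 153.
Circular molecule, 5 cuts → 5 fragments:
  28–37 → 10 bp
  38–59 → 22 bp
  60–68 → 9 bp
  69–153 → 85 bp
  154–188 then 1–27 → 35 + 27 = 62 bp
Sorted largest to smallest: 85, 62, 22, 10, 9 bp.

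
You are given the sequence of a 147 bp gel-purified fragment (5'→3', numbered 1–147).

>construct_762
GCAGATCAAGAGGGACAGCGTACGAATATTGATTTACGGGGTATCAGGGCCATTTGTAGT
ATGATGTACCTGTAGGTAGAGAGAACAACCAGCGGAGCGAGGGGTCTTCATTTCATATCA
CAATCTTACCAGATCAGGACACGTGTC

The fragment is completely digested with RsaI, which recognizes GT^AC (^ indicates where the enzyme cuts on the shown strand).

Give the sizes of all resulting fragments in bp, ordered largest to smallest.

RsaI sites (GTAC) start at positions 20, 66.
RsaI cuts after base 2 of each site, so after positions 21, 67.
Linear molecule, 2 cuts → 3 fragments:
  1–21 → 21 bp
  22–67 → 46 bp
  68–147 → 80 bp
Sorted largest to smallest: 80, 46, 21 bp.

80, 46, 21 bp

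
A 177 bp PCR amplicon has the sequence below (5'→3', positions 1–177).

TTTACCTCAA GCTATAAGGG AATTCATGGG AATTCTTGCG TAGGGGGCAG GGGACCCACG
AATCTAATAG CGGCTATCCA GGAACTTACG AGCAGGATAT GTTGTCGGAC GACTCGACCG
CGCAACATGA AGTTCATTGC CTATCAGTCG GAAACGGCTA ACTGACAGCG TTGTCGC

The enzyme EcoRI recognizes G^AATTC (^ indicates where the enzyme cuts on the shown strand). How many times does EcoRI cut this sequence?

2

GAATTC occurs starting at positions 20, 30.
EcoRI cuts at 2 sites.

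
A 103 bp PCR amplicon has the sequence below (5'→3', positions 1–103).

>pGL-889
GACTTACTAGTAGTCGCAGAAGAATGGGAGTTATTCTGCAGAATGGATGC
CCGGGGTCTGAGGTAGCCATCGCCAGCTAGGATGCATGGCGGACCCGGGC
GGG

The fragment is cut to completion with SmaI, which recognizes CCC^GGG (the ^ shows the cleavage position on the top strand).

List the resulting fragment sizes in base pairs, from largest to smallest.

SmaI sites (CCCGGG) start at positions 50, 94.
SmaI cuts after base 3 of each site, so after positions 52, 96.
Linear molecule, 2 cuts → 3 fragments:
  1–52 → 52 bp
  53–96 → 44 bp
  97–103 → 7 bp
Sorted largest to smallest: 52, 44, 7 bp.

52, 44, 7 bp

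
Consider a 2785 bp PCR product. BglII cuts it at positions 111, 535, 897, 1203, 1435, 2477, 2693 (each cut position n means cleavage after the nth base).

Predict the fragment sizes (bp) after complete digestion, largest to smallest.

1042, 424, 362, 306, 232, 216, 111, 92 bp

Linear molecule, 7 cuts → 8 fragments:
  111 − 0 = 111 bp
  535 − 111 = 424 bp
  897 − 535 = 362 bp
  1203 − 897 = 306 bp
  1435 − 1203 = 232 bp
  2477 − 1435 = 1042 bp
  2693 − 2477 = 216 bp
  2785 − 2693 = 92 bp
Sorted largest to smallest: 1042, 424, 362, 306, 232, 216, 111, 92 bp.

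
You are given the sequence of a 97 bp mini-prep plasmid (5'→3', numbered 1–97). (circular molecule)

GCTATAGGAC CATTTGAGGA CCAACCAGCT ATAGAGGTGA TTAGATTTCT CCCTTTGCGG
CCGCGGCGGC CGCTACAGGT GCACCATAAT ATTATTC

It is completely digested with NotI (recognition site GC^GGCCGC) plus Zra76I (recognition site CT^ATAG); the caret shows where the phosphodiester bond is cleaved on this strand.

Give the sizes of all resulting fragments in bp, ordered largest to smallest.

NotI sites (GCGGCCGC) start at positions 57, 66.
NotI cuts after base 2 of each site, so after positions 58, 67.
Zra76I sites (CTATAG) start at positions 2, 29.
Zra76I cuts after base 2 of each site, so after positions 3, 30.
Combined cut positions: 3, 30, 58, 67.
Circular molecule, 4 cuts → 4 fragments:
  4–30 → 27 bp
  31–58 → 28 bp
  59–67 → 9 bp
  68–97 then 1–3 → 30 + 3 = 33 bp
Sorted largest to smallest: 33, 28, 27, 9 bp.

33, 28, 27, 9 bp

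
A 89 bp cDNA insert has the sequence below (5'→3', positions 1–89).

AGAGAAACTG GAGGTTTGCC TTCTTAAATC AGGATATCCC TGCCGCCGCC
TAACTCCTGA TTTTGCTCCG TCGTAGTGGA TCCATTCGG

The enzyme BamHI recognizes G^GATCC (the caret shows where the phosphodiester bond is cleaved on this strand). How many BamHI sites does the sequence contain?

GGATCC occurs starting at position 78.
BamHI cuts at 1 site.

1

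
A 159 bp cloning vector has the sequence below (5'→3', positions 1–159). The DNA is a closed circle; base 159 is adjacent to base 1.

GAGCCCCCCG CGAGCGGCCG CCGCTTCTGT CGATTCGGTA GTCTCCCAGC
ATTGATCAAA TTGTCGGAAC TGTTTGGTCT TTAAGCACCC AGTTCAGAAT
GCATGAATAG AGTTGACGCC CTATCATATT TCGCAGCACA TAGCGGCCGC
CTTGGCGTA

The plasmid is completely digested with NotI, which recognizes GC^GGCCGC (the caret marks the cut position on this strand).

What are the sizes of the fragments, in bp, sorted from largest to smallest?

129, 30 bp

NotI sites (GCGGCCGC) start at positions 14, 143.
NotI cuts after base 2 of each site, so after positions 15, 144.
Circular molecule, 2 cuts → 2 fragments:
  16–144 → 129 bp
  145–159 then 1–15 → 15 + 15 = 30 bp
Sorted largest to smallest: 129, 30 bp.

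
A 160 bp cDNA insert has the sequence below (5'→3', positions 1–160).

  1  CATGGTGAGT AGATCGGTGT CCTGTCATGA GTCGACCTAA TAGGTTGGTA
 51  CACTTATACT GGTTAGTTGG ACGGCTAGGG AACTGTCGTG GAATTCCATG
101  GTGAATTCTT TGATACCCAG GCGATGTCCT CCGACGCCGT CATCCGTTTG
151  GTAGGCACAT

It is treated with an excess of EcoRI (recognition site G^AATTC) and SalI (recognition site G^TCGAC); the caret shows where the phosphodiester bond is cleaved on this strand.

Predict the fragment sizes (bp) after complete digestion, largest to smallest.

EcoRI sites (GAATTC) start at positions 91, 103.
EcoRI cuts after the first base of each site, so after positions 91, 103.
The SalI site (GTCGAC) starts at position 31.
SalI cuts after the first base of each site, so after position 31.
Combined cut positions: 31, 91, 103.
Linear molecule, 3 cuts → 4 fragments:
  1–31 → 31 bp
  32–91 → 60 bp
  92–103 → 12 bp
  104–160 → 57 bp
Sorted largest to smallest: 60, 57, 31, 12 bp.

60, 57, 31, 12 bp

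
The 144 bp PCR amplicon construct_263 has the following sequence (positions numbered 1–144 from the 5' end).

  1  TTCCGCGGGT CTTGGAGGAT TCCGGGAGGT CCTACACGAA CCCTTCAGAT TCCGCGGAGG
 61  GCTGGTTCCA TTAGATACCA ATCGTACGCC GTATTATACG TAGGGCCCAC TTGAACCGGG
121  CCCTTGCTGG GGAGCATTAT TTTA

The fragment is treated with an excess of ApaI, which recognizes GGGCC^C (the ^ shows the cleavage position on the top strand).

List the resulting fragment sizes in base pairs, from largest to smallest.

ApaI sites (GGGCCC) start at positions 103, 118.
ApaI cuts after base 5 of each site (before the last base), so after positions 107, 122.
Linear molecule, 2 cuts → 3 fragments:
  1–107 → 107 bp
  108–122 → 15 bp
  123–144 → 22 bp
Sorted largest to smallest: 107, 22, 15 bp.

107, 22, 15 bp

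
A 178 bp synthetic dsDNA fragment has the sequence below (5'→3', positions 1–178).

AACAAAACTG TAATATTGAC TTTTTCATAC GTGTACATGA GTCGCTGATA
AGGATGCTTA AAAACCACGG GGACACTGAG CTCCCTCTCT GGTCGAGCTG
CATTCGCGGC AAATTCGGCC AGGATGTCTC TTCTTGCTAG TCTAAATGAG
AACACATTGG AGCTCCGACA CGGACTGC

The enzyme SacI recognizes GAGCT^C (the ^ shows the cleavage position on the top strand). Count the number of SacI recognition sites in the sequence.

GAGCTC occurs starting at positions 78, 160.
SacI cuts at 2 sites.

2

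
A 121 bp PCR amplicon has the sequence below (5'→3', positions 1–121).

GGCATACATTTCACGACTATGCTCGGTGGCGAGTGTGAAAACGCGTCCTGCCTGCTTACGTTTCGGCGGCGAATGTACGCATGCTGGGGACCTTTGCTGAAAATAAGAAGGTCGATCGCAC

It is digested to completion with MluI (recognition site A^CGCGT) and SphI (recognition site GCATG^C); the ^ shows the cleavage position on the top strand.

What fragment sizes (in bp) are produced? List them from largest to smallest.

42, 41, 38 bp

The MluI site (ACGCGT) starts at position 41.
MluI cuts after the first base of each site, so after position 41.
The SphI site (GCATGC) starts at position 79.
SphI cuts after base 5 of each site (before the last base), so after position 83.
Combined cut positions: 41, 83.
Linear molecule, 2 cuts → 3 fragments:
  1–41 → 41 bp
  42–83 → 42 bp
  84–121 → 38 bp
Sorted largest to smallest: 42, 41, 38 bp.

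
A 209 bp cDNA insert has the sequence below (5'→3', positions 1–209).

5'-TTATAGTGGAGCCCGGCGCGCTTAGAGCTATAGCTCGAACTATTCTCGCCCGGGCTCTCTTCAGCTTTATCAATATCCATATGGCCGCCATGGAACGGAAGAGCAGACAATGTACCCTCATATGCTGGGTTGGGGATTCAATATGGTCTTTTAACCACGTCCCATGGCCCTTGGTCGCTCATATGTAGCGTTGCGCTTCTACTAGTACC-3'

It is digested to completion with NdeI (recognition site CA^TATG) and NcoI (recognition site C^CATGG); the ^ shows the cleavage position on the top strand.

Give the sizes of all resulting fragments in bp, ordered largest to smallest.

NdeI sites (CATATG) start at positions 78, 119, 180.
NdeI cuts after base 2 of each site, so after positions 79, 120, 181.
NcoI sites (CCATGG) start at positions 88, 162.
NcoI cuts after the first base of each site, so after positions 88, 162.
Combined cut positions: 79, 88, 120, 162, 181.
Linear molecule, 5 cuts → 6 fragments:
  1–79 → 79 bp
  80–88 → 9 bp
  89–120 → 32 bp
  121–162 → 42 bp
  163–181 → 19 bp
  182–209 → 28 bp
Sorted largest to smallest: 79, 42, 32, 28, 19, 9 bp.

79, 42, 32, 28, 19, 9 bp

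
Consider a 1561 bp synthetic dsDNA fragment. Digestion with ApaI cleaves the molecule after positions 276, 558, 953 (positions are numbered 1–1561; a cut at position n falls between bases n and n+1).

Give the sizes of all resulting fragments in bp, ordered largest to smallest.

608, 395, 282, 276 bp

Linear molecule, 3 cuts → 4 fragments:
  276 − 0 = 276 bp
  558 − 276 = 282 bp
  953 − 558 = 395 bp
  1561 − 953 = 608 bp
Sorted largest to smallest: 608, 395, 282, 276 bp.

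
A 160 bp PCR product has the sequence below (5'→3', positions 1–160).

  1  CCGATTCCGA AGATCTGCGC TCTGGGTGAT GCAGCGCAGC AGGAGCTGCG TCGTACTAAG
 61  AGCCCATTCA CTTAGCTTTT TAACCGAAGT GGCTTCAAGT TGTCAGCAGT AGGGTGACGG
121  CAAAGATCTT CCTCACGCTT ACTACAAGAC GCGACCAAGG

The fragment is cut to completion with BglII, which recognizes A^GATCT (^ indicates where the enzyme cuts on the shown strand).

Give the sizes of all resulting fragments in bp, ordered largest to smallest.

113, 36, 11 bp

BglII sites (AGATCT) start at positions 11, 124.
BglII cuts after the first base of each site, so after positions 11, 124.
Linear molecule, 2 cuts → 3 fragments:
  1–11 → 11 bp
  12–124 → 113 bp
  125–160 → 36 bp
Sorted largest to smallest: 113, 36, 11 bp.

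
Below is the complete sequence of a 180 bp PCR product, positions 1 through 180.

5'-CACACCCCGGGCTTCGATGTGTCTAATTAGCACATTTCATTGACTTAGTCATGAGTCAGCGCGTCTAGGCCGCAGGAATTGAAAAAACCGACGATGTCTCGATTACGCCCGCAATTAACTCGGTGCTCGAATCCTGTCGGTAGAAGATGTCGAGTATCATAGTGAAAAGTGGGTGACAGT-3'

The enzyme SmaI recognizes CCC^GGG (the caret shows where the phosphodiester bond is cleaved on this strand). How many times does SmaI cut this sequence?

CCCGGG occurs starting at position 6.
SmaI cuts at 1 site.

1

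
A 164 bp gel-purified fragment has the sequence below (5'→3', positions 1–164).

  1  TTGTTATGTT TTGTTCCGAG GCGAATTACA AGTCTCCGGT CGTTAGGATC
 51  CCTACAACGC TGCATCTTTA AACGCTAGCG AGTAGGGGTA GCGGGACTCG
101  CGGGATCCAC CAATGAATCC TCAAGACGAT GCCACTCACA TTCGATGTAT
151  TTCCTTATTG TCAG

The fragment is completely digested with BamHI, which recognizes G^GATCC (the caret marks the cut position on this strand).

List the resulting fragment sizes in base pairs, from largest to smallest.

BamHI sites (GGATCC) start at positions 46, 103.
BamHI cuts after the first base of each site, so after positions 46, 103.
Linear molecule, 2 cuts → 3 fragments:
  1–46 → 46 bp
  47–103 → 57 bp
  104–164 → 61 bp
Sorted largest to smallest: 61, 57, 46 bp.

61, 57, 46 bp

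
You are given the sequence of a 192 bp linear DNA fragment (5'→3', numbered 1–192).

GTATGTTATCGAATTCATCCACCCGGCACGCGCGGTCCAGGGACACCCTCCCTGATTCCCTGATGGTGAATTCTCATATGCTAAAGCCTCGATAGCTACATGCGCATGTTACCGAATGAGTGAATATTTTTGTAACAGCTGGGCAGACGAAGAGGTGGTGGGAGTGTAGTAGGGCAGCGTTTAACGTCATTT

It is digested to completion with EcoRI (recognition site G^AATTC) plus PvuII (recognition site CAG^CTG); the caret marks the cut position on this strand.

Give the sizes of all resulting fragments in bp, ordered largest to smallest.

70, 57, 54, 11 bp

EcoRI sites (GAATTC) start at positions 11, 68.
EcoRI cuts after the first base of each site, so after positions 11, 68.
The PvuII site (CAGCTG) starts at position 136.
PvuII cuts after base 3 of each site, so after position 138.
Combined cut positions: 11, 68, 138.
Linear molecule, 3 cuts → 4 fragments:
  1–11 → 11 bp
  12–68 → 57 bp
  69–138 → 70 bp
  139–192 → 54 bp
Sorted largest to smallest: 70, 57, 54, 11 bp.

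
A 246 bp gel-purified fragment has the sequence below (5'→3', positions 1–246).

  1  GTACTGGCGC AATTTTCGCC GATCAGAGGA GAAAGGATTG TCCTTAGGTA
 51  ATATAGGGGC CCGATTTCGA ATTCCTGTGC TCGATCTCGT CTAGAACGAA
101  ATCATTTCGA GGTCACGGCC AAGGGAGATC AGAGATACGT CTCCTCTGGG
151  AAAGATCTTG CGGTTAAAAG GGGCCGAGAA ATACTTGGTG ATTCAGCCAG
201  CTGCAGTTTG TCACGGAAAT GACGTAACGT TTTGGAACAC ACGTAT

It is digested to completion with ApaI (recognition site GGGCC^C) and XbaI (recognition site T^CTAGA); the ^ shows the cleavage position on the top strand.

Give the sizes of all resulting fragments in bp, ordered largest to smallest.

156, 61, 29 bp

The ApaI site (GGGCCC) starts at position 57.
ApaI cuts after base 5 of each site (before the last base), so after position 61.
The XbaI site (TCTAGA) starts at position 90.
XbaI cuts after the first base of each site, so after position 90.
Combined cut positions: 61, 90.
Linear molecule, 2 cuts → 3 fragments:
  1–61 → 61 bp
  62–90 → 29 bp
  91–246 → 156 bp
Sorted largest to smallest: 156, 61, 29 bp.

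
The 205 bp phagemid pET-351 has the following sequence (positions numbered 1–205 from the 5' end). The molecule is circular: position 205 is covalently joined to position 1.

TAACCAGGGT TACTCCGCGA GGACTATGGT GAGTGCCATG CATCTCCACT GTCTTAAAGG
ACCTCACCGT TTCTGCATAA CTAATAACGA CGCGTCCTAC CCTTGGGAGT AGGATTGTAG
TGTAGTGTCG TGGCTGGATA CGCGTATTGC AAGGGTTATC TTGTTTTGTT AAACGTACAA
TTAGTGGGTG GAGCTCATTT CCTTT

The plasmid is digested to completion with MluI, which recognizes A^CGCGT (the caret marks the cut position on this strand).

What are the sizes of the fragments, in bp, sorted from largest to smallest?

MluI sites (ACGCGT) start at positions 90, 140.
MluI cuts after the first base of each site, so after positions 90, 140.
Circular molecule, 2 cuts → 2 fragments:
  91–140 → 50 bp
  141–205 then 1–90 → 65 + 90 = 155 bp
Sorted largest to smallest: 155, 50 bp.

155, 50 bp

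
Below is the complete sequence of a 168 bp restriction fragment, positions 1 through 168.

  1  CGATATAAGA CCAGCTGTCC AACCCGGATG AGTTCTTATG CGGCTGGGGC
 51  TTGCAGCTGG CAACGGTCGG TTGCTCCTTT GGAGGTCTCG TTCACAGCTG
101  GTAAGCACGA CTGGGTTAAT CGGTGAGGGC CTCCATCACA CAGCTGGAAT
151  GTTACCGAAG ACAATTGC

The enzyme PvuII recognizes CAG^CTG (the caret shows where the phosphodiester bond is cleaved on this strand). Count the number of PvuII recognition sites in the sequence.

CAGCTG occurs starting at positions 12, 54, 95, 141.
PvuII cuts at 4 sites.

4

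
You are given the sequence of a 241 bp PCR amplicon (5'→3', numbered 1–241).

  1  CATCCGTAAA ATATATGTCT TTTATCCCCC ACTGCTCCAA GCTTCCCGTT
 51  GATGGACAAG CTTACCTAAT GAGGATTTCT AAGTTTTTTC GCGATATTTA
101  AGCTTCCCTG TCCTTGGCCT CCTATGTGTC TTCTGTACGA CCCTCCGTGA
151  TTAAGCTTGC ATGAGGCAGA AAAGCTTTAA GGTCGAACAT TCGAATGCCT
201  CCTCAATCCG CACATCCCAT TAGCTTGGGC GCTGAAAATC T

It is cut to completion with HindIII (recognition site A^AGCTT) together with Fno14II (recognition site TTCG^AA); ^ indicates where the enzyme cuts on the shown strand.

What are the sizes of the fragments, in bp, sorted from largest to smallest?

53, 48, 42, 39, 21, 19, 19 bp

HindIII sites (AAGCTT) start at positions 39, 58, 100, 153, 172.
HindIII cuts after the first base of each site, so after positions 39, 58, 100, 153, 172.
The Fno14II site (TTCGAA) starts at position 190.
Fno14II cuts after base 4 of each site, so after position 193.
Combined cut positions: 39, 58, 100, 153, 172, 193.
Linear molecule, 6 cuts → 7 fragments:
  1–39 → 39 bp
  40–58 → 19 bp
  59–100 → 42 bp
  101–153 → 53 bp
  154–172 → 19 bp
  173–193 → 21 bp
  194–241 → 48 bp
Sorted largest to smallest: 53, 48, 42, 39, 21, 19, 19 bp.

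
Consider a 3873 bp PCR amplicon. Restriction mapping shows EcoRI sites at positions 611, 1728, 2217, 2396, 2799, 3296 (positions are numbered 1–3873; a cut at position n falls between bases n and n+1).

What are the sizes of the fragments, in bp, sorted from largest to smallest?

1117, 611, 577, 497, 489, 403, 179 bp

Linear molecule, 6 cuts → 7 fragments:
  611 − 0 = 611 bp
  1728 − 611 = 1117 bp
  2217 − 1728 = 489 bp
  2396 − 2217 = 179 bp
  2799 − 2396 = 403 bp
  3296 − 2799 = 497 bp
  3873 − 3296 = 577 bp
Sorted largest to smallest: 1117, 611, 577, 497, 489, 403, 179 bp.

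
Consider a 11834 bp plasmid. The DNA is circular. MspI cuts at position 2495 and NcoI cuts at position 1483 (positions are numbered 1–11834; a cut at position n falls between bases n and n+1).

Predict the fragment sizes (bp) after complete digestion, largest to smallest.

10822, 1012 bp

Combined cut positions (sorted): 1483, 2495.
Circular molecule, 2 cuts → 2 fragments:
  2495 − 1483 = 1012 bp
  wrap: 11834 − 2495 + 1483 = 10822 bp
Sorted largest to smallest: 10822, 1012 bp.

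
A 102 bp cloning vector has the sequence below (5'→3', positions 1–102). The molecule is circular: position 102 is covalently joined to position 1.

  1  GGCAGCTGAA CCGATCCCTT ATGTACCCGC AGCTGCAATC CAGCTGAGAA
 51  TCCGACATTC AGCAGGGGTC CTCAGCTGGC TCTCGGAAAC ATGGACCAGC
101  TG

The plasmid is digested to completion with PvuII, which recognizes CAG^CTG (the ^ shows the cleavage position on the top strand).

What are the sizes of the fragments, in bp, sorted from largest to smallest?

32, 27, 24, 11, 8 bp

PvuII sites (CAGCTG) start at positions 3, 30, 41, 73, 97.
PvuII cuts after base 3 of each site, so after positions 5, 32, 43, 75, 99.
Circular molecule, 5 cuts → 5 fragments:
  6–32 → 27 bp
  33–43 → 11 bp
  44–75 → 32 bp
  76–99 → 24 bp
  100–102 then 1–5 → 3 + 5 = 8 bp
Sorted largest to smallest: 32, 27, 24, 11, 8 bp.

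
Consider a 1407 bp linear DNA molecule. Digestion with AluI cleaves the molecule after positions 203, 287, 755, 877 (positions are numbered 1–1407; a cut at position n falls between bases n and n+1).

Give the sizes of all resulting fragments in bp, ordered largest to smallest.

Linear molecule, 4 cuts → 5 fragments:
  203 − 0 = 203 bp
  287 − 203 = 84 bp
  755 − 287 = 468 bp
  877 − 755 = 122 bp
  1407 − 877 = 530 bp
Sorted largest to smallest: 530, 468, 203, 122, 84 bp.

530, 468, 203, 122, 84 bp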